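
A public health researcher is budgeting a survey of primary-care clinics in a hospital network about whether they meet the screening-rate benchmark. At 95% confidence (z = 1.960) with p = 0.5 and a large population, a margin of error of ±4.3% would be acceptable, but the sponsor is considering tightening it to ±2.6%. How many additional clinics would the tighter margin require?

901

At ±4.3%: n = 1.960² × 0.2500 / 0.043² ≈ 519.42 → 520.
At ±2.6%: n = 1.960² × 0.2500 / 0.026² ≈ 1420.71 → 1421.
Additional respondents: 1421 − 520 = 901.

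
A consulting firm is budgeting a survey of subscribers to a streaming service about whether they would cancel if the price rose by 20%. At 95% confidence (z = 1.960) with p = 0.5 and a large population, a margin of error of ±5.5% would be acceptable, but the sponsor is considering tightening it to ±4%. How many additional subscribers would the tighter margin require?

283

At ±5.5%: n = 1.960² × 0.2500 / 0.055² ≈ 317.49 → 318.
At ±4%: n = 1.960² × 0.2500 / 0.040² ≈ 600.25 → 601.
Additional respondents: 601 − 318 = 283.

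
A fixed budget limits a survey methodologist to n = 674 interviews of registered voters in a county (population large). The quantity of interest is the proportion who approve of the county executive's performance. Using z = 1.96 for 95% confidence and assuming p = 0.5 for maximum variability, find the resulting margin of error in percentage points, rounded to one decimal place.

SE(p̂) = √[p(1−p)/n] = √[0.2500/674] = 0.01926.
E = z × SE = 1.96 × 0.01926 = 0.03775, or 3.8 percentage points.

3.8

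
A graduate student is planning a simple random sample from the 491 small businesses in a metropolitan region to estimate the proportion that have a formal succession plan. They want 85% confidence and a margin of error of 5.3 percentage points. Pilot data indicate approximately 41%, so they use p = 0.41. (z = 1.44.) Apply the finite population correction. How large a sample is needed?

Unadjusted: n₀ = 1.44² × 0.41 × 0.59 / 0.053² ≈ 178.57, so n₀ = 179.
Finite population correction with N = 491: n = n₀ / (1 + (n₀−1)/N) = 179 / (1 + 178/491) = 179 / 1.3625 ≈ 131.37.
Rounding up, n = 132.

132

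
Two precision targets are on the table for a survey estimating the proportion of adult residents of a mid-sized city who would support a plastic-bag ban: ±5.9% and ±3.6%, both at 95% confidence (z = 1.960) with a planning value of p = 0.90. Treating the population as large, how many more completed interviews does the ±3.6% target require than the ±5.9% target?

167

At ±5.9%: n = 1.960² × 0.0900 / 0.059² ≈ 99.32 → 100.
At ±3.6%: n = 1.960² × 0.0900 / 0.036² ≈ 266.78 → 267.
Additional respondents: 267 − 100 = 167.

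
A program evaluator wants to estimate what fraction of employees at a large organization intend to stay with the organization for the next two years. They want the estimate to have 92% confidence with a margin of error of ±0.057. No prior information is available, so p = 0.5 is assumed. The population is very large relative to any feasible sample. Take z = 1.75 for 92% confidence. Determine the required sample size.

236

With p = 0.5, p(1−p) = 0.25.
n = z²·p(1−p)/E² = 1.75² × 0.2500 / 0.057² = 3.0625 × 0.2500 / 0.003249 ≈ 235.65.
Rounding up gives n = 236.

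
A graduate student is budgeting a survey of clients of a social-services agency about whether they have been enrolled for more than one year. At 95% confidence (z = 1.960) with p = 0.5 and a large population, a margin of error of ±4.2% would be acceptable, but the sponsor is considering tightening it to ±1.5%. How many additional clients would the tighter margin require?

3724

At ±4.2%: n = 1.960² × 0.2500 / 0.042² ≈ 544.44 → 545.
At ±1.5%: n = 1.960² × 0.2500 / 0.015² ≈ 4268.44 → 4269.
Additional respondents: 4269 − 545 = 3724.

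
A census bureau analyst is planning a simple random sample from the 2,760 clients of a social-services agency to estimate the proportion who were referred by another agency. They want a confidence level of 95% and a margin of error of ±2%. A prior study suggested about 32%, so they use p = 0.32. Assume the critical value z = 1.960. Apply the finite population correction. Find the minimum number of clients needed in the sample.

1190

Unadjusted: n₀ = 1.960² × 0.32 × 0.68 / 0.020² ≈ 2089.83, so n₀ = 2090.
Finite population correction with N = 2,760: n = n₀ / (1 + (n₀−1)/N) = 2090 / (1 + 2089/2760) = 2090 / 1.7569 ≈ 1189.61.
Rounding up, n = 1190.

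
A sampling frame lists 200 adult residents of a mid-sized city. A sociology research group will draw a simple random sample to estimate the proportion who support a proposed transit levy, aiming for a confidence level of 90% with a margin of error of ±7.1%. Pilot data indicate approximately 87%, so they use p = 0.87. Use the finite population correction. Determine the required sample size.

47

For 90% confidence, z = 1.64.
Unadjusted: n₀ = 1.64² × 0.87 × 0.13 / 0.071² ≈ 60.34, so n₀ = 61.
Finite population correction with N = 200: n = n₀ / (1 + (n₀−1)/N) = 61 / (1 + 60/200) = 61 / 1.3000 ≈ 46.92.
Rounding up, n = 47.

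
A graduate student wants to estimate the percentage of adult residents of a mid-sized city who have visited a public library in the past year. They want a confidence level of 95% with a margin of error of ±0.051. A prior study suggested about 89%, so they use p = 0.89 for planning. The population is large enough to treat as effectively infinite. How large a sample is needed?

145

For 95% confidence, z = 1.960.
With p = 0.89, p(1−p) = 0.0979.
n = z²·p(1−p)/E² = 1.960² × 0.0979 / 0.051² = 3.8416 × 0.0979 / 0.002601 ≈ 144.60.
Rounding up gives n = 145.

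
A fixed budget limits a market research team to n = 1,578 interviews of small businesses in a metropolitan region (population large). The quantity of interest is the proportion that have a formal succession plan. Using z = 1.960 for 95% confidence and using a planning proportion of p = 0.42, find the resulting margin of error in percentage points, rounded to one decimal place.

2.4

SE(p̂) = √[p(1−p)/n] = √[0.2436/1578] = 0.01242.
E = z × SE = 1.960 × 0.01242 = 0.02435, or 2.4 percentage points.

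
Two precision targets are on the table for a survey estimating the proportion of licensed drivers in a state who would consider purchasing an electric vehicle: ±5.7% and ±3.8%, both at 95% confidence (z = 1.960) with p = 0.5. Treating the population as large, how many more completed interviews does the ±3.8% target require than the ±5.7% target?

370

At ±5.7%: n = 1.960² × 0.2500 / 0.057² ≈ 295.60 → 296.
At ±3.8%: n = 1.960² × 0.2500 / 0.038² ≈ 665.10 → 666.
Additional respondents: 666 − 296 = 370.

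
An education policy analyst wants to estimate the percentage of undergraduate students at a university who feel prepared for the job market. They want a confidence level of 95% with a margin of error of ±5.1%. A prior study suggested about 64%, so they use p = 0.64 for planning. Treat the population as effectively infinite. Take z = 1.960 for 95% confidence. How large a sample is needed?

341

With p = 0.64, p(1−p) = 0.2304.
n = z²·p(1−p)/E² = 1.960² × 0.2304 / 0.051² = 3.8416 × 0.2304 / 0.002601 ≈ 340.29.
Rounding up gives n = 341.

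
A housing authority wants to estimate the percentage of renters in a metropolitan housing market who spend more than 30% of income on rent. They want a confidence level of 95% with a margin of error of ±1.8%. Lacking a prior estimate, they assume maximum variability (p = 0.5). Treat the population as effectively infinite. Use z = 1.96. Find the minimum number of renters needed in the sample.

2965

With p = 0.5, p(1−p) = 0.25.
n = z²·p(1−p)/E² = 1.96² × 0.2500 / 0.018² = 3.8416 × 0.2500 / 0.000324 ≈ 2964.20.
Rounding up gives n = 2965.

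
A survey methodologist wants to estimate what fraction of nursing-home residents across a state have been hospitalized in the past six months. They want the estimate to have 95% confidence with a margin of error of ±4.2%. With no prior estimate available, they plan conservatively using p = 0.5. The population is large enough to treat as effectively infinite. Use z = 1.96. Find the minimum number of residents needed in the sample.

With p = 0.5, p(1−p) = 0.25.
n = z²·p(1−p)/E² = 1.96² × 0.2500 / 0.042² = 3.8416 × 0.2500 / 0.001764 ≈ 544.44.
Rounding up gives n = 545.

545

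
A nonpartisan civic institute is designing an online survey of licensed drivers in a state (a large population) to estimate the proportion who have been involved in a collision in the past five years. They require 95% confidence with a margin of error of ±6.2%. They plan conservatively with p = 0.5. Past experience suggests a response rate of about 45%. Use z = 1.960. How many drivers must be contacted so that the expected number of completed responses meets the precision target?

Completed interviews needed: n₀ = 1.960² × 0.2500 / 0.062² ≈ 249.84 → 250.
At a 45% response rate, contacts needed = 250 / 0.45 ≈ 555.56 → 556.

556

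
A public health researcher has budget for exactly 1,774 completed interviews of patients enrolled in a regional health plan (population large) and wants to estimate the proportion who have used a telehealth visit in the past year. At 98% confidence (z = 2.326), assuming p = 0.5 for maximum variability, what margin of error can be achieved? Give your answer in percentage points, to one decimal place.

SE(p̂) = √[p(1−p)/n] = √[0.2500/1774] = 0.01187.
E = z × SE = 2.326 × 0.01187 = 0.02761, or 2.8 percentage points.

2.8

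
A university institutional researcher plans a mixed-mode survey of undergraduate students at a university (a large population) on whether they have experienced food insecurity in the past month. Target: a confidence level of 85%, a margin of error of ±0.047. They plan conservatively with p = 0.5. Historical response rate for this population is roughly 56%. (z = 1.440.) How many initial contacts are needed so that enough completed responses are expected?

420

Completed interviews needed: n₀ = 1.440² × 0.2500 / 0.047² ≈ 234.68 → 235.
At a 56% response rate, contacts needed = 235 / 0.56 ≈ 419.64 → 420.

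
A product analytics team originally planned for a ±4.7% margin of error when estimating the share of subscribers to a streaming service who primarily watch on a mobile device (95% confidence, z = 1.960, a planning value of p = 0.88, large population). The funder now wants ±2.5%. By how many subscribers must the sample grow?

At ±4.7%: n = 1.960² × 0.1056 / 0.047² ≈ 183.65 → 184.
At ±2.5%: n = 1.960² × 0.1056 / 0.025² ≈ 649.08 → 650.
Additional respondents: 650 − 184 = 466.

466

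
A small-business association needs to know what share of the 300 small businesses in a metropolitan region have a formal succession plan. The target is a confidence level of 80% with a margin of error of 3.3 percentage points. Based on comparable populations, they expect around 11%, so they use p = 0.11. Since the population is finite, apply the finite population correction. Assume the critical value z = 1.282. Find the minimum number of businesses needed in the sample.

100

Unadjusted: n₀ = 1.282² × 0.11 × 0.89 / 0.033² ≈ 147.75, so n₀ = 148.
Finite population correction with N = 300: n = n₀ / (1 + (n₀−1)/N) = 148 / (1 + 147/300) = 148 / 1.4900 ≈ 99.33.
Rounding up, n = 100.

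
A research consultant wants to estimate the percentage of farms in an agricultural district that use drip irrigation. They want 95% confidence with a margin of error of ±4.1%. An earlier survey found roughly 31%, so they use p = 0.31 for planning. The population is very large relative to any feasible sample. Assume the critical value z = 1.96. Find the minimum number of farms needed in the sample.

With p = 0.31, p(1−p) = 0.2139.
n = z²·p(1−p)/E² = 1.96² × 0.2139 / 0.041² = 3.8416 × 0.2139 / 0.001681 ≈ 488.83.
Rounding up gives n = 489.

489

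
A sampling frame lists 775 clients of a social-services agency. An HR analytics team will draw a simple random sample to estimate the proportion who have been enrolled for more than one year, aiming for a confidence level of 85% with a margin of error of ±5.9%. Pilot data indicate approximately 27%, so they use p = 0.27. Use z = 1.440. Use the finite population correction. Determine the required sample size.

Unadjusted: n₀ = 1.440² × 0.27 × 0.73 / 0.059² ≈ 117.41, so n₀ = 118.
Finite population correction with N = 775: n = n₀ / (1 + (n₀−1)/N) = 118 / (1 + 117/775) = 118 / 1.1510 ≈ 102.52.
Rounding up, n = 103.

103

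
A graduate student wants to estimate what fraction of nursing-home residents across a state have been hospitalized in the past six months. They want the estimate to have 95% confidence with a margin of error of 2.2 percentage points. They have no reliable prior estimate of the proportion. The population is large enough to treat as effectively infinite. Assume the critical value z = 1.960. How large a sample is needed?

1985

With no prior estimate, use p = 0.5, giving p(1−p) = 0.25.
n = z²·p(1−p)/E² = 1.960² × 0.2500 / 0.022² = 3.8416 × 0.2500 / 0.000484 ≈ 1984.30.
Rounding up gives n = 1985.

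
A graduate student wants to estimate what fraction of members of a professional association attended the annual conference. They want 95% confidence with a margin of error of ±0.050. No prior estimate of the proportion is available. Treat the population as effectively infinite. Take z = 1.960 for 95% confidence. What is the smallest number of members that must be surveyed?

With no prior estimate, use p = 0.5, giving p(1−p) = 0.25.
n = z²·p(1−p)/E² = 1.960² × 0.2500 / 0.050² = 3.8416 × 0.2500 / 0.002500 ≈ 384.16.
Rounding up gives n = 385.

385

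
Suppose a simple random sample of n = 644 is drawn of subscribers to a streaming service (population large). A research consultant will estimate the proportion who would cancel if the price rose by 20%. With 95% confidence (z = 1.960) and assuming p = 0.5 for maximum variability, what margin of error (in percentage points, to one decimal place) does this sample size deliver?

SE(p̂) = √[p(1−p)/n] = √[0.2500/644] = 0.01970.
E = z × SE = 1.960 × 0.01970 = 0.03862, or 3.9 percentage points.

3.9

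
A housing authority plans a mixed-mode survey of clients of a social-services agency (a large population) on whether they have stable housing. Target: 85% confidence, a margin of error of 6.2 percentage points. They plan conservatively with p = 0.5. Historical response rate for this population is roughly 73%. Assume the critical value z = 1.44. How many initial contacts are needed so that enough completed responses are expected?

185

Completed interviews needed: n₀ = 1.44² × 0.2500 / 0.062² ≈ 134.86 → 135.
At a 73% response rate, contacts needed = 135 / 0.73 ≈ 184.93 → 185.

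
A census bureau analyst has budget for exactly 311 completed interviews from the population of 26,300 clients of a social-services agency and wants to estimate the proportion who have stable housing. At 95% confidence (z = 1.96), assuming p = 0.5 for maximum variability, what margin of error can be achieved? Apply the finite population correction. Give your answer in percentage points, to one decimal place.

5.5

Finite-population factor: (N−n)/(N−1) = (26300−311)/(26300−1) = 0.9882.
SE(p̂) = √[p(1−p)/n · (N−n)/(N−1)] = √[0.2500/311 × 0.9882] = 0.02818.
E = z × SE = 1.96 × 0.02818 = 0.05524 ≈ 5.5 percentage points.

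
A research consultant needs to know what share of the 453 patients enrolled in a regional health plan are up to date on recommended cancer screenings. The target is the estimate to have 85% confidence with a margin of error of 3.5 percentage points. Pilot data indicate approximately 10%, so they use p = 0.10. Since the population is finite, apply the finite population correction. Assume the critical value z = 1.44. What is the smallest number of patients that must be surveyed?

115

Unadjusted: n₀ = 1.44² × 0.10 × 0.90 / 0.035² ≈ 152.35, so n₀ = 153.
Finite population correction with N = 453: n = n₀ / (1 + (n₀−1)/N) = 153 / (1 + 152/453) = 153 / 1.3355 ≈ 114.56.
Rounding up, n = 115.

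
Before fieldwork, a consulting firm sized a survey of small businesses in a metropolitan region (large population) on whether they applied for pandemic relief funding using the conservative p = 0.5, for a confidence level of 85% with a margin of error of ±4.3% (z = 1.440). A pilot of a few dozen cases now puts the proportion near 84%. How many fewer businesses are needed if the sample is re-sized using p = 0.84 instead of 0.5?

130

Conservative (p = 0.5): n = 1.440² × 0.25 / 0.043² ≈ 280.37 → 281.
Using p = 0.84: p(1−p) = 0.1344, so n = 1.440² × 0.1344 / 0.043² ≈ 150.73 → 151.
Reduction: 281 − 151 = 130.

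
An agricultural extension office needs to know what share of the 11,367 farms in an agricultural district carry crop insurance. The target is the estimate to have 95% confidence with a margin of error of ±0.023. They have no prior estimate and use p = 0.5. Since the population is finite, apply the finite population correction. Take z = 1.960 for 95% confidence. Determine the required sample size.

1566

Unadjusted: n₀ = 1.960² × 0.50 × 0.50 / 0.023² ≈ 1815.50, so n₀ = 1816.
Finite population correction with N = 11,367: n = n₀ / (1 + (n₀−1)/N) = 1816 / (1 + 1815/11367) = 1816 / 1.1597 ≈ 1565.96.
Rounding up, n = 1566.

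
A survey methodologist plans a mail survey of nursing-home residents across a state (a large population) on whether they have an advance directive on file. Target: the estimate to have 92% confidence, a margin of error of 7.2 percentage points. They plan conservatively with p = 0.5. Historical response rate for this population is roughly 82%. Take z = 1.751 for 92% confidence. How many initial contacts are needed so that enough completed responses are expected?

Completed interviews needed: n₀ = 1.751² × 0.2500 / 0.072² ≈ 147.86 → 148.
At an 82% response rate, contacts needed = 148 / 0.82 ≈ 180.49 → 181.

181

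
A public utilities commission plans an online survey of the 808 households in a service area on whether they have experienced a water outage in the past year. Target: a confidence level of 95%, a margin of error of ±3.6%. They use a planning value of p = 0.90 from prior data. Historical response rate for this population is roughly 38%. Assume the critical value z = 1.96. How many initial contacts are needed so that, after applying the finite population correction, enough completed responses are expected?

Completed interviews needed (unadjusted): n₀ = 1.96² × 0.0900 / 0.036² ≈ 266.78 → 267.
FPC for N = 808: n = 267 / (1 + 266/808) = 267 / 1.3292 ≈ 200.87 → 201.
At a 38% response rate, contacts needed = 201 / 0.38 ≈ 528.95 → 529.

529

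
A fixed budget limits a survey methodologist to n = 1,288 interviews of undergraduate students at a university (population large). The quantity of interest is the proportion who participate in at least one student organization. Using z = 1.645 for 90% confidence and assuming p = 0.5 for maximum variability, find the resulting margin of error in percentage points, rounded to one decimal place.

SE(p̂) = √[p(1−p)/n] = √[0.2500/1288] = 0.01393.
E = z × SE = 1.645 × 0.01393 = 0.02292, or 2.3 percentage points.

2.3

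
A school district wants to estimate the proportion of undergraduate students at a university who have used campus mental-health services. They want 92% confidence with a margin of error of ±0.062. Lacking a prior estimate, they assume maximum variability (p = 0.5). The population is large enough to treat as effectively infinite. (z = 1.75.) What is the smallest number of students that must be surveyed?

200

With p = 0.5, p(1−p) = 0.25.
n = z²·p(1−p)/E² = 1.75² × 0.2500 / 0.062² = 3.0625 × 0.2500 / 0.003844 ≈ 199.17.
Rounding up gives n = 200.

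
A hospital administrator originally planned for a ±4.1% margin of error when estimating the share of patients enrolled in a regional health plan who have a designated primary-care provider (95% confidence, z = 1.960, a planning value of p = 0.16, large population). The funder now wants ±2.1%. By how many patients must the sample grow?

863

At ±4.1%: n = 1.960² × 0.1344 / 0.041² ≈ 307.15 → 308.
At ±2.1%: n = 1.960² × 0.1344 / 0.021² ≈ 1170.77 → 1171.
Additional respondents: 1171 − 308 = 863.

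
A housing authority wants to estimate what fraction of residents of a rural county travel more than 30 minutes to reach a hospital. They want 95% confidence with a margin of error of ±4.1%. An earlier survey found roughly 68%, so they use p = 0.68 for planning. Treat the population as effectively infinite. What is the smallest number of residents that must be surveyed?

498

For 95% confidence, z = 1.960.
With p = 0.68, p(1−p) = 0.2176.
n = z²·p(1−p)/E² = 1.960² × 0.2176 / 0.041² = 3.8416 × 0.2176 / 0.001681 ≈ 497.28.
Rounding up gives n = 498.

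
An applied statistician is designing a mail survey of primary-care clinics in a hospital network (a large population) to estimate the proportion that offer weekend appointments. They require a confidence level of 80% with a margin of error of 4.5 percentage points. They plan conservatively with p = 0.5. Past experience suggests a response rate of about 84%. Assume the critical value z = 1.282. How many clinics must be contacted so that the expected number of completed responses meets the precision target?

Completed interviews needed: n₀ = 1.282² × 0.2500 / 0.045² ≈ 202.90 → 203.
At an 84% response rate, contacts needed = 203 / 0.84 ≈ 241.67 → 242.

242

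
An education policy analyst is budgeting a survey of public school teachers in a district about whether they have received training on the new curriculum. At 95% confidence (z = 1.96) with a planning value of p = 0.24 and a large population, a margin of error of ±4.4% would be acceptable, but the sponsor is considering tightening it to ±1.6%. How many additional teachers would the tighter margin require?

2376

At ±4.4%: n = 1.96² × 0.1824 / 0.044² ≈ 361.94 → 362.
At ±1.6%: n = 1.96² × 0.1824 / 0.016² ≈ 2737.14 → 2738.
Additional respondents: 2738 − 362 = 2376.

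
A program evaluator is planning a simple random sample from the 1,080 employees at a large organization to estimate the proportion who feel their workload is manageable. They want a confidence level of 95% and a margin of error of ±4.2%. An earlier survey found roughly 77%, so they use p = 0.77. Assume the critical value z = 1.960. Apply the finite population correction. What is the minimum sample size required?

Unadjusted: n₀ = 1.960² × 0.77 × 0.23 / 0.042² ≈ 385.68, so n₀ = 386.
Finite population correction with N = 1,080: n = n₀ / (1 + (n₀−1)/N) = 386 / (1 + 385/1080) = 386 / 1.3565 ≈ 284.56.
Rounding up, n = 285.

285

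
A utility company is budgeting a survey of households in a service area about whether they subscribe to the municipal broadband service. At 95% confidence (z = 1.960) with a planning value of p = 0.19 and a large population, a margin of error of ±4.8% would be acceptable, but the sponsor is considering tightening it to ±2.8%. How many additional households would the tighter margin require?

At ±4.8%: n = 1.960² × 0.1539 / 0.048² ≈ 256.61 → 257.
At ±2.8%: n = 1.960² × 0.1539 / 0.028² ≈ 754.11 → 755.
Additional respondents: 755 − 257 = 498.

498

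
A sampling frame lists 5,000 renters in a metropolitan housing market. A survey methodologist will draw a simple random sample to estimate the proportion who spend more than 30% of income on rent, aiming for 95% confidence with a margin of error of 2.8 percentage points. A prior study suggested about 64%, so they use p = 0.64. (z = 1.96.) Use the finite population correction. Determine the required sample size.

Unadjusted: n₀ = 1.96² × 0.64 × 0.36 / 0.028² ≈ 1128.96, so n₀ = 1129.
Finite population correction with N = 5,000: n = n₀ / (1 + (n₀−1)/N) = 1129 / (1 + 1128/5000) = 1129 / 1.2256 ≈ 921.18.
Rounding up, n = 922.

922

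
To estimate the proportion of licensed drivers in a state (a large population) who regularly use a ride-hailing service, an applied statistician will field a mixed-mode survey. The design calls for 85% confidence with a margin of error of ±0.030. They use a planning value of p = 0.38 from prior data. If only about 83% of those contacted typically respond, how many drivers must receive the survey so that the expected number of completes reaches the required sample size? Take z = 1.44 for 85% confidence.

655

Completed interviews needed: n₀ = 1.44² × 0.2356 / 0.030² ≈ 542.82 → 543.
At an 83% response rate, contacts needed = 543 / 0.83 ≈ 654.22 → 655.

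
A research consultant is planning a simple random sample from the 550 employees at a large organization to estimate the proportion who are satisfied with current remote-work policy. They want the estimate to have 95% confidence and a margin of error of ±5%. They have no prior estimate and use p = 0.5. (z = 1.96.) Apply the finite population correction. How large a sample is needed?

227

Unadjusted: n₀ = 1.96² × 0.50 × 0.50 / 0.050² ≈ 384.16, so n₀ = 385.
Finite population correction with N = 550: n = n₀ / (1 + (n₀−1)/N) = 385 / (1 + 384/550) = 385 / 1.6982 ≈ 226.71.
Rounding up, n = 227.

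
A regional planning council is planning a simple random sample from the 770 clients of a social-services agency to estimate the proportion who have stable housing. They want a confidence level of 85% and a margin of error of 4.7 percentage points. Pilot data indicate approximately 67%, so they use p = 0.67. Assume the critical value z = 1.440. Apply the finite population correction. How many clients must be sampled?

164

Unadjusted: n₀ = 1.440² × 0.67 × 0.33 / 0.047² ≈ 207.55, so n₀ = 208.
Finite population correction with N = 770: n = n₀ / (1 + (n₀−1)/N) = 208 / (1 + 207/770) = 208 / 1.2688 ≈ 163.93.
Rounding up, n = 164.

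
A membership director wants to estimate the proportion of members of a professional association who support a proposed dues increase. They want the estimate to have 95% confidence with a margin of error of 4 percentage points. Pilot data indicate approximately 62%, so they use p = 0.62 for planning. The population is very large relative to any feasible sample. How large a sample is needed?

566

For 95% confidence, z = 1.960.
With p = 0.62, p(1−p) = 0.2356.
n = z²·p(1−p)/E² = 1.960² × 0.2356 / 0.040² = 3.8416 × 0.2356 / 0.001600 ≈ 565.68.
Rounding up gives n = 566.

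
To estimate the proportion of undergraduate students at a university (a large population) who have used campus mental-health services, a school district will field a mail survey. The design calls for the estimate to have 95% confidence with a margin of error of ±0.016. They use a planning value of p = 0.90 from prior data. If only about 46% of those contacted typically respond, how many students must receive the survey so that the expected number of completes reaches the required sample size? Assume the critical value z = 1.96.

Completed interviews needed: n₀ = 1.96² × 0.0900 / 0.016² ≈ 1350.56 → 1351.
At a 46% response rate, contacts needed = 1351 / 0.46 ≈ 2936.96 → 2937.

2937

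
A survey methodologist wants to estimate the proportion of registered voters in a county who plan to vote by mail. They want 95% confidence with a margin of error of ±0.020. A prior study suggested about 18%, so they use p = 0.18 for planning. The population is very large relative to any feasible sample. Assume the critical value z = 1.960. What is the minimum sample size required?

1418

With p = 0.18, p(1−p) = 0.1476.
n = z²·p(1−p)/E² = 1.960² × 0.1476 / 0.020² = 3.8416 × 0.1476 / 0.000400 ≈ 1417.55.
Rounding up gives n = 1418.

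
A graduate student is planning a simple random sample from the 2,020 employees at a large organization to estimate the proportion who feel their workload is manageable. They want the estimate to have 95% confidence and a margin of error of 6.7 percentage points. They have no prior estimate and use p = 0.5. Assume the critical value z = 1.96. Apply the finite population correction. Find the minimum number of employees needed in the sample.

Unadjusted: n₀ = 1.96² × 0.50 × 0.50 / 0.067² ≈ 213.95, so n₀ = 214.
Finite population correction with N = 2,020: n = n₀ / (1 + (n₀−1)/N) = 214 / (1 + 213/2020) = 214 / 1.1054 ≈ 193.59.
Rounding up, n = 194.

194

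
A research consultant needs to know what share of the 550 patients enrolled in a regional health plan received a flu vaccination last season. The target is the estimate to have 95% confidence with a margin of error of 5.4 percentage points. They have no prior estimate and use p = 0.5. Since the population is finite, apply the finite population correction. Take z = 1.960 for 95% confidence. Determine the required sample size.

Unadjusted: n₀ = 1.960² × 0.50 × 0.50 / 0.054² ≈ 329.36, so n₀ = 330.
Finite population correction with N = 550: n = n₀ / (1 + (n₀−1)/N) = 330 / (1 + 329/550) = 330 / 1.5982 ≈ 206.48.
Rounding up, n = 207.

207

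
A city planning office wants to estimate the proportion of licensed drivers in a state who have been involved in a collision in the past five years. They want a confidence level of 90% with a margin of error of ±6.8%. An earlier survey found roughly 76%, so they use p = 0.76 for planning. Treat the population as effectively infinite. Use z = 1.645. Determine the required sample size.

107

With p = 0.76, p(1−p) = 0.1824.
n = z²·p(1−p)/E² = 1.645² × 0.1824 / 0.068² = 2.7060 × 0.1824 / 0.004624 ≈ 106.74.
Rounding up gives n = 107.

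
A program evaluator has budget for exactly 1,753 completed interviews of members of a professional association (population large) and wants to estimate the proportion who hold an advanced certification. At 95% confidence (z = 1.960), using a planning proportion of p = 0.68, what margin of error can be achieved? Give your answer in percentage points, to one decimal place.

SE(p̂) = √[p(1−p)/n] = √[0.2176/1753] = 0.01114.
E = z × SE = 1.960 × 0.01114 = 0.02184, or 2.2 percentage points.

2.2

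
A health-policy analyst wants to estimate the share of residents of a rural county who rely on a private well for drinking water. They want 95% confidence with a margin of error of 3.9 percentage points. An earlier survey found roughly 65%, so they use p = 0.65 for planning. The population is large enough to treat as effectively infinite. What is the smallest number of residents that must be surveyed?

575

For 95% confidence, z = 1.960.
With p = 0.65, p(1−p) = 0.2275.
n = z²·p(1−p)/E² = 1.960² × 0.2275 / 0.039² = 3.8416 × 0.2275 / 0.001521 ≈ 574.60.
Rounding up gives n = 575.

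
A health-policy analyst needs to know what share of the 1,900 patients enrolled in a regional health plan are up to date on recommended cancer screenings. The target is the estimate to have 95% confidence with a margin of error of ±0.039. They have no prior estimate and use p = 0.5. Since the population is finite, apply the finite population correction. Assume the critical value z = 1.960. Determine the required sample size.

Unadjusted: n₀ = 1.960² × 0.50 × 0.50 / 0.039² ≈ 631.43, so n₀ = 632.
Finite population correction with N = 1,900: n = n₀ / (1 + (n₀−1)/N) = 632 / (1 + 631/1900) = 632 / 1.3321 ≈ 474.44.
Rounding up, n = 475.

475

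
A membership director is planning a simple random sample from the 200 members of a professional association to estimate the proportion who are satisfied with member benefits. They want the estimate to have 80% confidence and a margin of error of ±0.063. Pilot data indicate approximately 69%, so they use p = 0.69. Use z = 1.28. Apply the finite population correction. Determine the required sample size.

62

Unadjusted: n₀ = 1.28² × 0.69 × 0.31 / 0.063² ≈ 88.30, so n₀ = 89.
Finite population correction with N = 200: n = n₀ / (1 + (n₀−1)/N) = 89 / (1 + 88/200) = 89 / 1.4400 ≈ 61.81.
Rounding up, n = 62.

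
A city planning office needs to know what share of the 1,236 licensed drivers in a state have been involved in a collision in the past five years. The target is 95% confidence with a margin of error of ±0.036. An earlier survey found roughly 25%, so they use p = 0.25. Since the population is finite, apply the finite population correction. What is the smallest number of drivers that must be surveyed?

384

For 95% confidence, z = 1.960.
Unadjusted: n₀ = 1.960² × 0.25 × 0.75 / 0.036² ≈ 555.79, so n₀ = 556.
Finite population correction with N = 1,236: n = n₀ / (1 + (n₀−1)/N) = 556 / (1 + 555/1236) = 556 / 1.4490 ≈ 383.71.
Rounding up, n = 384.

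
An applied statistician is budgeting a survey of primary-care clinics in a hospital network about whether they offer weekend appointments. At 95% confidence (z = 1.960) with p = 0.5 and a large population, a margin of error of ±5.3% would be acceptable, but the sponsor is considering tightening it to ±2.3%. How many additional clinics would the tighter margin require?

1474

At ±5.3%: n = 1.960² × 0.2500 / 0.053² ≈ 341.90 → 342.
At ±2.3%: n = 1.960² × 0.2500 / 0.023² ≈ 1815.50 → 1816.
Additional respondents: 1816 − 342 = 1474.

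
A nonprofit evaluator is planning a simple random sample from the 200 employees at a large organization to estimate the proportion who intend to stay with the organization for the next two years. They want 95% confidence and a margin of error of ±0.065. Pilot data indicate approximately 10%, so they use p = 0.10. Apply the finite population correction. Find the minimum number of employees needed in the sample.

59

For 95% confidence, z = 1.960.
Unadjusted: n₀ = 1.960² × 0.10 × 0.90 / 0.065² ≈ 81.83, so n₀ = 82.
Finite population correction with N = 200: n = n₀ / (1 + (n₀−1)/N) = 82 / (1 + 81/200) = 82 / 1.4050 ≈ 58.36.
Rounding up, n = 59.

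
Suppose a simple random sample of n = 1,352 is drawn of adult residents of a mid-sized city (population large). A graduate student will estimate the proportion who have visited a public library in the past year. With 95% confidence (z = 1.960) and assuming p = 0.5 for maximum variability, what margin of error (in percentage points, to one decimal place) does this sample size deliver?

SE(p̂) = √[p(1−p)/n] = √[0.2500/1352] = 0.01360.
E = z × SE = 1.960 × 0.01360 = 0.02665, or 2.7 percentage points.

2.7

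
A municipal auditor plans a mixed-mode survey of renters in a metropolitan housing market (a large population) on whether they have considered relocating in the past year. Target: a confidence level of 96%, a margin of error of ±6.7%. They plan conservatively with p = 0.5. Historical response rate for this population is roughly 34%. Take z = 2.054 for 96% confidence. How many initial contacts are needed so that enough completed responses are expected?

Completed interviews needed: n₀ = 2.054² × 0.2500 / 0.067² ≈ 234.96 → 235.
At a 34% response rate, contacts needed = 235 / 0.34 ≈ 691.18 → 692.

692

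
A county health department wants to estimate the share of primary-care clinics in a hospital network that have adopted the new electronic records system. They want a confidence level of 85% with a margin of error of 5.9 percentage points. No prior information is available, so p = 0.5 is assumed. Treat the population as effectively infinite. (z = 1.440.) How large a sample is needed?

With p = 0.5, p(1−p) = 0.25.
n = z²·p(1−p)/E² = 1.440² × 0.2500 / 0.059² = 2.0736 × 0.2500 / 0.003481 ≈ 148.92.
Rounding up gives n = 149.

149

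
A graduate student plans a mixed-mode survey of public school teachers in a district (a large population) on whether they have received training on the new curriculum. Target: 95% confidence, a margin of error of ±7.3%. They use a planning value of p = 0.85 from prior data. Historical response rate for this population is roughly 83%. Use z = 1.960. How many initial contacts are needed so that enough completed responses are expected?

Completed interviews needed: n₀ = 1.960² × 0.1275 / 0.073² ≈ 91.91 → 92.
At an 83% response rate, contacts needed = 92 / 0.83 ≈ 110.84 → 111.

111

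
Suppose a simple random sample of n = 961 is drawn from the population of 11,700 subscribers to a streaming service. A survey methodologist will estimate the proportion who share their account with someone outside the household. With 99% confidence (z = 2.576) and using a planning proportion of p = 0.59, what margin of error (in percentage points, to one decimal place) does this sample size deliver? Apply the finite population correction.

Finite-population factor: (N−n)/(N−1) = (11700−961)/(11700−1) = 0.9179.
SE(p̂) = √[p(1−p)/n · (N−n)/(N−1)] = √[0.2419/961 × 0.9179] = 0.01520.
E = z × SE = 2.576 × 0.01520 = 0.03916 ≈ 3.9 percentage points.

3.9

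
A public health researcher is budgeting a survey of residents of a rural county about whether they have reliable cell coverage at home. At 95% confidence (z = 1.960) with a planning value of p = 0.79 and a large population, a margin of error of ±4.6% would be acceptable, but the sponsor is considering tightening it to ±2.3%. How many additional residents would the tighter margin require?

903

At ±4.6%: n = 1.960² × 0.1659 / 0.046² ≈ 301.19 → 302.
At ±2.3%: n = 1.960² × 0.1659 / 0.023² ≈ 1204.77 → 1205.
Additional respondents: 1205 − 302 = 903.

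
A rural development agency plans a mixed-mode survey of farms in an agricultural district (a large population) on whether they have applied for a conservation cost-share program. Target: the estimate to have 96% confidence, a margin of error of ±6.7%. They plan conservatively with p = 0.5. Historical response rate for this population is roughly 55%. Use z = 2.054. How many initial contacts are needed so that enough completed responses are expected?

428

Completed interviews needed: n₀ = 2.054² × 0.2500 / 0.067² ≈ 234.96 → 235.
At a 55% response rate, contacts needed = 235 / 0.55 ≈ 427.27 → 428.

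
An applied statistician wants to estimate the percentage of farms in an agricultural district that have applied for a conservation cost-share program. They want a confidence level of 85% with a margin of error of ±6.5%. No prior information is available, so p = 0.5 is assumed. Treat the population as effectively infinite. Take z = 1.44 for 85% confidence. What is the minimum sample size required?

123

With p = 0.5, p(1−p) = 0.25.
n = z²·p(1−p)/E² = 1.44² × 0.2500 / 0.065² = 2.0736 × 0.2500 / 0.004225 ≈ 122.70.
Rounding up gives n = 123.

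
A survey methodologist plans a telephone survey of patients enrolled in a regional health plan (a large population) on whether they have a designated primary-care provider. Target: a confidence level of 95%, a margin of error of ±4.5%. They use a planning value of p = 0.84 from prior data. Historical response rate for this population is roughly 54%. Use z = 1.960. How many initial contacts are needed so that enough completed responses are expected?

473

Completed interviews needed: n₀ = 1.960² × 0.1344 / 0.045² ≈ 254.97 → 255.
At a 54% response rate, contacts needed = 255 / 0.54 ≈ 472.22 → 473.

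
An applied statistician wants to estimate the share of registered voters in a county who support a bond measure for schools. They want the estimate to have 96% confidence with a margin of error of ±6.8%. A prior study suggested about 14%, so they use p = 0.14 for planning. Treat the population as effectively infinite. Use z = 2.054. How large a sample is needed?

110

With p = 0.14, p(1−p) = 0.1204.
n = z²·p(1−p)/E² = 2.054² × 0.1204 / 0.068² = 4.2189 × 0.1204 / 0.004624 ≈ 109.85.
Rounding up gives n = 110.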